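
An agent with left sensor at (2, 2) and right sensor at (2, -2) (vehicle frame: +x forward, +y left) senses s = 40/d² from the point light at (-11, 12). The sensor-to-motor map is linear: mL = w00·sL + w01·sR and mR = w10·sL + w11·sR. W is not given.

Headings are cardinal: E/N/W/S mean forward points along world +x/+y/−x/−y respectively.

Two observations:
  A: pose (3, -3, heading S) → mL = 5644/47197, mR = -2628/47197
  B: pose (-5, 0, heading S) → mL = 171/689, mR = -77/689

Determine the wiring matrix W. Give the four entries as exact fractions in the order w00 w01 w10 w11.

obs A: pose=(3,-3,S) → sL=8/109, sR=40/433, mL=5644/47197, mR=-2628/47197
obs B: pose=(-5,0,S) → sL=2/13, sR=10/53, mL=171/689, mR=-77/689
sensor matrix S = [[8/109, 40/433], [2/13, 10/53]]; det S = -11840/32518733
solve [mL_A; mL_B] = S·[w00; w01] and [mR_A; mR_B] = S·[w10; w11]:
  w00 = 1, w01 = 1/2, w10 = 1/2, w11 = -1

1 1/2 1/2 -1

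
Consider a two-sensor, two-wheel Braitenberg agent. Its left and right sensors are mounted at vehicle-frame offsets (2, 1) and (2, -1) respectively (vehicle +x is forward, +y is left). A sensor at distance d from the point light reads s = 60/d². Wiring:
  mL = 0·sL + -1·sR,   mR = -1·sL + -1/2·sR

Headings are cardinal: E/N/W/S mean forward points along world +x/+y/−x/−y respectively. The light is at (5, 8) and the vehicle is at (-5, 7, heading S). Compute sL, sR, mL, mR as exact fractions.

2/3 6/13 -6/13 -35/39

left sensor world pos  = (-4, 5); dL² = 90
right sensor world pos = (-6, 5); dR² = 130
sL = 60/90 = 2/3
sR = 60/130 = 6/13
mL = 0·sL + -1·sR = -6/13
mR = -1·sL + -1/2·sR = -35/39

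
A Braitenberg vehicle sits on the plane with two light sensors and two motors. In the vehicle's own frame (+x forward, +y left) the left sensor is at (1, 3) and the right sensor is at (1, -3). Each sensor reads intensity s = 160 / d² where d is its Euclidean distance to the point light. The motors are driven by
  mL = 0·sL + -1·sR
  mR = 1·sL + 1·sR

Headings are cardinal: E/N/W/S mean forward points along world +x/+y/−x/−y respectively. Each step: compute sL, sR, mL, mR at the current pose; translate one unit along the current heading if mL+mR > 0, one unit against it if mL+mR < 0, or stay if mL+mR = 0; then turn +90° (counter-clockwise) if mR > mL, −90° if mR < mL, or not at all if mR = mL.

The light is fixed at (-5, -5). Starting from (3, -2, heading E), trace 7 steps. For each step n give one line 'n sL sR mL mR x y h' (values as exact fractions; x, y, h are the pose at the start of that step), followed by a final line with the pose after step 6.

0 160/117 160/81 -160/81 3520/1053 3 -2 E
1 40/13 1 -1 53/13 4 -2 N
2 32/13 160/113 -160/113 5696/1469 4 -1 W
3 16/13 80/17 -80/17 1312/221 3 -1 S
4 160/117 160/81 -160/81 3520/1053 3 -2 E
5 40/13 1 -1 53/13 4 -2 N
6 32/13 160/113 -160/113 5696/1469 4 -1 W
final 3 -1 S

n=0: pose=(3,-2,E); sL=160/117, sR=160/81; mL=-160/81, mR=3520/1053; mL+mR=160/117 → advance +1; mR−mL=5600/1053 → turn +1·90°
n=1: pose=(4,-2,N); sL=40/13, sR=1; mL=-1, mR=53/13; mL+mR=40/13 → advance +1; mR−mL=66/13 → turn +1·90°
n=2: pose=(4,-1,W); sL=32/13, sR=160/113; mL=-160/113, mR=5696/1469; mL+mR=32/13 → advance +1; mR−mL=7776/1469 → turn +1·90°
n=3: pose=(3,-1,S); sL=16/13, sR=80/17; mL=-80/17, mR=1312/221; mL+mR=16/13 → advance +1; mR−mL=2352/221 → turn +1·90°
n=4: pose=(3,-2,E); sL=160/117, sR=160/81; mL=-160/81, mR=3520/1053; mL+mR=160/117 → advance +1; mR−mL=5600/1053 → turn +1·90°
n=5: pose=(4,-2,N); sL=40/13, sR=1; mL=-1, mR=53/13; mL+mR=40/13 → advance +1; mR−mL=66/13 → turn +1·90°
n=6: pose=(4,-1,W); sL=32/13, sR=160/113; mL=-160/113, mR=5696/1469; mL+mR=32/13 → advance +1; mR−mL=7776/1469 → turn +1·90°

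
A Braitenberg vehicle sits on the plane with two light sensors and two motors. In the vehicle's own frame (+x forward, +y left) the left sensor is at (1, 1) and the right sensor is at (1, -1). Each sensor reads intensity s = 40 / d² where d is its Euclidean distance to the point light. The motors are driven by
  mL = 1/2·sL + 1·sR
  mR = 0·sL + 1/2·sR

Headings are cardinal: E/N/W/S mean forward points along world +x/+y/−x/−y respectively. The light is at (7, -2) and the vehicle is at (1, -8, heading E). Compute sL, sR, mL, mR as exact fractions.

left sensor world pos  = (2, -7); dL² = 50
right sensor world pos = (2, -9); dR² = 74
sL = 40/50 = 4/5
sR = 40/74 = 20/37
mL = 1/2·sL + 1·sR = 174/185
mR = 0·sL + 1/2·sR = 10/37

4/5 20/37 174/185 10/37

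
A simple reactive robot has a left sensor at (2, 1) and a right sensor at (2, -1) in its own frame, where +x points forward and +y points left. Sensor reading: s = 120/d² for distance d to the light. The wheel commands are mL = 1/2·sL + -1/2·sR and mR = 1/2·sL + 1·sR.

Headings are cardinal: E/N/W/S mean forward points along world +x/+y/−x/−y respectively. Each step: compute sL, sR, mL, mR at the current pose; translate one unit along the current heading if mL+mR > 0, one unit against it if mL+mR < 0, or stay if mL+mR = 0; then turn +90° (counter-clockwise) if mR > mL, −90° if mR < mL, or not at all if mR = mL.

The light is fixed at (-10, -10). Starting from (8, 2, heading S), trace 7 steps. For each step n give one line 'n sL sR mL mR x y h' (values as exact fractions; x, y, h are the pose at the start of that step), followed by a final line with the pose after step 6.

0 120/461 120/389 -4320/179329 78660/179329 8 2 S
1 15/68 6/25 -33/3400 1191/3400 8 1 E
2 120/493 120/569 4560/280517 93300/280517 9 1 N
3 12/41 60/229 144/9389 3834/9389 9 2 W
4 120/461 120/389 -4320/179329 78660/179329 8 2 S
5 15/68 6/25 -33/3400 1191/3400 8 1 E
6 120/493 120/569 4560/280517 93300/280517 9 1 N
final 9 2 W

n=0: pose=(8,2,S); sL=120/461, sR=120/389; mL=-4320/179329, mR=78660/179329; mL+mR=74340/179329 → advance +1; mR−mL=180/389 → turn +1·90°
n=1: pose=(8,1,E); sL=15/68, sR=6/25; mL=-33/3400, mR=1191/3400; mL+mR=579/1700 → advance +1; mR−mL=9/25 → turn +1·90°
n=2: pose=(9,1,N); sL=120/493, sR=120/569; mL=4560/280517, mR=93300/280517; mL+mR=97860/280517 → advance +1; mR−mL=180/569 → turn +1·90°
n=3: pose=(9,2,W); sL=12/41, sR=60/229; mL=144/9389, mR=3834/9389; mL+mR=3978/9389 → advance +1; mR−mL=90/229 → turn +1·90°
n=4: pose=(8,2,S); sL=120/461, sR=120/389; mL=-4320/179329, mR=78660/179329; mL+mR=74340/179329 → advance +1; mR−mL=180/389 → turn +1·90°
n=5: pose=(8,1,E); sL=15/68, sR=6/25; mL=-33/3400, mR=1191/3400; mL+mR=579/1700 → advance +1; mR−mL=9/25 → turn +1·90°
n=6: pose=(9,1,N); sL=120/493, sR=120/569; mL=4560/280517, mR=93300/280517; mL+mR=97860/280517 → advance +1; mR−mL=180/569 → turn +1·90°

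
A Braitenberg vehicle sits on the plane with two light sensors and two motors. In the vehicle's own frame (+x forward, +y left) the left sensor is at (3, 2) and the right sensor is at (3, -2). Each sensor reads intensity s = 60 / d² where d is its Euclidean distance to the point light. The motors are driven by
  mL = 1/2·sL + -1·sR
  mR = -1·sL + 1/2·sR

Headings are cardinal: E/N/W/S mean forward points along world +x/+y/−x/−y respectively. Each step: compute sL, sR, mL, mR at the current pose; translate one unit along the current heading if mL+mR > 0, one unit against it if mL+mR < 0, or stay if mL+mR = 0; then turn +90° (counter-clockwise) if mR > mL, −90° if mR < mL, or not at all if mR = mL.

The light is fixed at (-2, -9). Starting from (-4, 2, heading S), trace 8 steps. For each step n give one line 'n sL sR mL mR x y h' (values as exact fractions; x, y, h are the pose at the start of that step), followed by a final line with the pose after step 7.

n=0: pose=(-4,2,S); sL=15/16, sR=3/4; mL=-9/32, mR=-9/16; mL+mR=-27/32 → advance -1; mR−mL=-9/32 → turn -1·90°
n=1: pose=(-4,3,W); sL=12/25, sR=60/221; mL=-174/5525, mR=-1902/5525; mL+mR=-2076/5525 → advance -1; mR−mL=-1728/5525 → turn -1·90°
n=2: pose=(-3,3,N); sL=10/39, sR=30/113; mL=-605/4407, mR=-545/4407; mL+mR=-1150/4407 → advance -1; mR−mL=20/1469 → turn +1·90°
n=3: pose=(-3,2,W); sL=60/97, sR=12/37; mL=-54/3589, mR=-1638/3589; mL+mR=-1692/3589 → advance -1; mR−mL=-1584/3589 → turn -1·90°
n=4: pose=(-2,2,N); sL=3/10, sR=3/10; mL=-3/20, mR=-3/20; mL+mR=-3/10 → advance -1; mR−mL=0 → turn +0·90°
n=5: pose=(-2,1,N); sL=60/173, sR=60/173; mL=-30/173, mR=-30/173; mL+mR=-60/173 → advance -1; mR−mL=0 → turn +0·90°
n=6: pose=(-2,0,N); sL=15/37, sR=15/37; mL=-15/74, mR=-15/74; mL+mR=-15/37 → advance -1; mR−mL=0 → turn +0·90°
n=7: pose=(-2,-1,N); sL=12/25, sR=12/25; mL=-6/25, mR=-6/25; mL+mR=-12/25 → advance -1; mR−mL=0 → turn +0·90°

0 15/16 3/4 -9/32 -9/16 -4 2 S
1 12/25 60/221 -174/5525 -1902/5525 -4 3 W
2 10/39 30/113 -605/4407 -545/4407 -3 3 N
3 60/97 12/37 -54/3589 -1638/3589 -3 2 W
4 3/10 3/10 -3/20 -3/20 -2 2 N
5 60/173 60/173 -30/173 -30/173 -2 1 N
6 15/37 15/37 -15/74 -15/74 -2 0 N
7 12/25 12/25 -6/25 -6/25 -2 -1 N
final -2 -2 N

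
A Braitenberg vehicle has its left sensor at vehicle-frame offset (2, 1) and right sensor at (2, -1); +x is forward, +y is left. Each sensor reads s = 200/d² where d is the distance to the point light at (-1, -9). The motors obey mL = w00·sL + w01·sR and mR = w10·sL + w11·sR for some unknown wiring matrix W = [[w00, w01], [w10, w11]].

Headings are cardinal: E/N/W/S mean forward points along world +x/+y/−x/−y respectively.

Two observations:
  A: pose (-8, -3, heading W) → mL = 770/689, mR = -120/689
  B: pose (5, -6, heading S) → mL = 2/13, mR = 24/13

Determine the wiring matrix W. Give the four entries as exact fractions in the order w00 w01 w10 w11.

obs A: pose=(-8,-3,W) → sL=100/53, sR=20/13, mL=770/689, mR=-120/689
obs B: pose=(5,-6,S) → sL=4, sR=100/13, mL=2/13, mR=24/13
sensor matrix S = [[100/53, 20/13], [4, 100/13]]; det S = 5760/689
solve [mL_A; mL_B] = S·[w00; w01] and [mR_A; mR_B] = S·[w10; w11]:
  w00 = 1, w01 = -1/2, w10 = -1/2, w11 = 1/2

1 -1/2 -1/2 1/2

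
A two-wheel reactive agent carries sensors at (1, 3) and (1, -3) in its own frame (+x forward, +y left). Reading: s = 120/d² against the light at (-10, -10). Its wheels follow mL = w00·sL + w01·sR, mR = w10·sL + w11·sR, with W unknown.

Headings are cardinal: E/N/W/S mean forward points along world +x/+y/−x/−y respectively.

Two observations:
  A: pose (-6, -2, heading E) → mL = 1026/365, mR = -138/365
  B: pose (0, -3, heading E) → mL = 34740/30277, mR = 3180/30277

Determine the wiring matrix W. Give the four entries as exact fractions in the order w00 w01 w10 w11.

obs A: pose=(-6,-2,E) → sL=60/73, sR=12/5, mL=1026/365, mR=-138/365
obs B: pose=(0,-3,E) → sL=120/221, sR=120/137, mL=34740/30277, mR=3180/30277
sensor matrix S = [[60/73, 12/5], [120/221, 120/137]]; det S = -1289088/2210221
solve [mL_A; mL_B] = S·[w00; w01] and [mR_A; mR_B] = S·[w10; w11]:
  w00 = 1/2, w01 = 1, w10 = 1, w11 = -1/2

1/2 1 1 -1/2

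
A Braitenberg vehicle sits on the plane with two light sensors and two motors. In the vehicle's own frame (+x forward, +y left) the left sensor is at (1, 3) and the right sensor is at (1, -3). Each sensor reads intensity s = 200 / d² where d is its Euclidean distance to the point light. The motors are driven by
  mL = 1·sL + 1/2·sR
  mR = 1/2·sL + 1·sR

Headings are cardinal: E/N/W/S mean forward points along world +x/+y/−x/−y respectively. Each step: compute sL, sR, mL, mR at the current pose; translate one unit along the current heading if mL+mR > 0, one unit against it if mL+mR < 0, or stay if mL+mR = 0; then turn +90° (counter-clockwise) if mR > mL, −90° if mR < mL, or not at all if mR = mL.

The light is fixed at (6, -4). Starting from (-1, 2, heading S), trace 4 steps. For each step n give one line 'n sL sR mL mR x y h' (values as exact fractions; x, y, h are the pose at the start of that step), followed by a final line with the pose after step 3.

0 200/41 8/5 1164/205 828/205 -1 2 S
1 50/17 25/16 2025/544 825/272 -1 1 W
2 200/157 200/61 27900/9577 37500/9577 -2 1 N
3 20/9 100/81 230/81 190/81 -2 2 W
final -3 2 N

n=0: pose=(-1,2,S); sL=200/41, sR=8/5; mL=1164/205, mR=828/205; mL+mR=1992/205 → advance +1; mR−mL=-336/205 → turn -1·90°
n=1: pose=(-1,1,W); sL=50/17, sR=25/16; mL=2025/544, mR=825/272; mL+mR=3675/544 → advance +1; mR−mL=-375/544 → turn -1·90°
n=2: pose=(-2,1,N); sL=200/157, sR=200/61; mL=27900/9577, mR=37500/9577; mL+mR=65400/9577 → advance +1; mR−mL=9600/9577 → turn +1·90°
n=3: pose=(-2,2,W); sL=20/9, sR=100/81; mL=230/81, mR=190/81; mL+mR=140/27 → advance +1; mR−mL=-40/81 → turn -1·90°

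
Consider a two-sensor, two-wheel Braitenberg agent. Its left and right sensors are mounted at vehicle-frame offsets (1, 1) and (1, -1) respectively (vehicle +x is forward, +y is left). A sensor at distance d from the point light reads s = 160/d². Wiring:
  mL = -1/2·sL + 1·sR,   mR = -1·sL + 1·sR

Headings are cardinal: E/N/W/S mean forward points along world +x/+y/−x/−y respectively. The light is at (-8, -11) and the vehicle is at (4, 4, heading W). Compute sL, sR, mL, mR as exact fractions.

160/317 160/377 20560/119509 -9600/119509

left sensor world pos  = (3, 3); dL² = 317
right sensor world pos = (3, 5); dR² = 377
sL = 160/317 = 160/317
sR = 160/377 = 160/377
mL = -1/2·sL + 1·sR = 20560/119509
mR = -1·sL + 1·sR = -9600/119509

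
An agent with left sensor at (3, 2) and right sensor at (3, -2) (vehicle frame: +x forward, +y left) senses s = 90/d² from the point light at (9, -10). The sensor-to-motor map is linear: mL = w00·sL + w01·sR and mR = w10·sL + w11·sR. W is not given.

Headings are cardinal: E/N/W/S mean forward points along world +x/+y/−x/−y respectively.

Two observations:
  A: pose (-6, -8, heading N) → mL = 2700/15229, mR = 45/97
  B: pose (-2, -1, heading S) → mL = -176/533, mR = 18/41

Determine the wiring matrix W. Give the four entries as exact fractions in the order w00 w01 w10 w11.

obs A: pose=(-6,-8,N) → sL=45/157, sR=45/97, mL=2700/15229, mR=45/97
obs B: pose=(-2,-1,S) → sL=10/13, sR=18/41, mL=-176/533, mR=18/41
sensor matrix S = [[45/157, 45/97], [10/13, 18/41]]; det S = -1875240/8117057
solve [mL_A; mL_B] = S·[w00; w01] and [mR_A; mR_B] = S·[w10; w11]:
  w00 = -1, w01 = 1, w10 = 0, w11 = 1

-1 1 0 1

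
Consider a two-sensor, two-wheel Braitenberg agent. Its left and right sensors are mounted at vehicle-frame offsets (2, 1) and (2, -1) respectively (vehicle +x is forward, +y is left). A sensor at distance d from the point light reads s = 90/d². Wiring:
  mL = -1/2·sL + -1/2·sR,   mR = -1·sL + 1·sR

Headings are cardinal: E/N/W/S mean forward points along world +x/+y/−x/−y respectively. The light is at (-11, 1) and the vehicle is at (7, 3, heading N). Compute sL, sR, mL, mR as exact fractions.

left sensor world pos  = (6, 5); dL² = 305
right sensor world pos = (8, 5); dR² = 377
sL = 90/305 = 18/61
sR = 90/377 = 90/377
mL = -1/2·sL + -1/2·sR = -6138/22997
mR = -1·sL + 1·sR = -1296/22997

18/61 90/377 -6138/22997 -1296/22997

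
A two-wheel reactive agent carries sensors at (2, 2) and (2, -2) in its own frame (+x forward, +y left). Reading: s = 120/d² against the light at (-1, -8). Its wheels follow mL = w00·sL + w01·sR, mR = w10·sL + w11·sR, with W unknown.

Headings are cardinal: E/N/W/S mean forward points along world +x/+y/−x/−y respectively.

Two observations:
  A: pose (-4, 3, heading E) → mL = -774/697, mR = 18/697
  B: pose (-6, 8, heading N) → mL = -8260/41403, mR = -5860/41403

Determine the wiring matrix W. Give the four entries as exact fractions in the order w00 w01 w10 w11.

obs A: pose=(-4,3,E) → sL=12/17, sR=60/41, mL=-774/697, mR=18/697
obs B: pose=(-6,8,N) → sL=120/373, sR=40/111, mL=-8260/41403, mR=-5860/41403
sensor matrix S = [[12/17, 60/41], [120/373, 40/111]]; det S = -2081920/9619297
solve [mL_A; mL_B] = S·[w00; w01] and [mR_A; mR_B] = S·[w10; w11]:
  w00 = 1/2, w01 = -1, w10 = -1, w11 = 1/2

1/2 -1 -1 1/2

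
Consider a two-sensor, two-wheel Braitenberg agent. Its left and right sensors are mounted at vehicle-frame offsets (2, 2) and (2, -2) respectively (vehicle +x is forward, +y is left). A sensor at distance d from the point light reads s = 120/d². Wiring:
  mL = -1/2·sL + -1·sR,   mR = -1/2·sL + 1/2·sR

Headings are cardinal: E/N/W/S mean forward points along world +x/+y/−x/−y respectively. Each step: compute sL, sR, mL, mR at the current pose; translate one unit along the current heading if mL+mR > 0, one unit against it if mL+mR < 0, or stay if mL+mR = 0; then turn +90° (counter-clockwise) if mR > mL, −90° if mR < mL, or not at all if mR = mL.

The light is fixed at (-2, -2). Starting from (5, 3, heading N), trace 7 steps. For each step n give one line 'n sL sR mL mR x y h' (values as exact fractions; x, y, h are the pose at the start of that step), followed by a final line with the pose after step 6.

n=0: pose=(5,3,N); sL=60/37, sR=12/13; mL=-834/481, mR=-168/481; mL+mR=-1002/481 → advance -1; mR−mL=18/13 → turn +1·90°
n=1: pose=(5,2,W); sL=120/29, sR=120/61; mL=-7140/1769, mR=-1920/1769; mL+mR=-9060/1769 → advance -1; mR−mL=180/61 → turn +1·90°
n=2: pose=(6,2,S); sL=15/13, sR=3; mL=-93/26, mR=12/13; mL+mR=-69/26 → advance -1; mR−mL=9/2 → turn +1·90°
n=3: pose=(6,3,E); sL=120/149, sR=120/109; mL=-24420/16241, mR=2400/16241; mL+mR=-22020/16241 → advance -1; mR−mL=180/109 → turn +1·90°
n=4: pose=(5,3,N); sL=60/37, sR=12/13; mL=-834/481, mR=-168/481; mL+mR=-1002/481 → advance -1; mR−mL=18/13 → turn +1·90°
n=5: pose=(5,2,W); sL=120/29, sR=120/61; mL=-7140/1769, mR=-1920/1769; mL+mR=-9060/1769 → advance -1; mR−mL=180/61 → turn +1·90°
n=6: pose=(6,2,S); sL=15/13, sR=3; mL=-93/26, mR=12/13; mL+mR=-69/26 → advance -1; mR−mL=9/2 → turn +1·90°

0 60/37 12/13 -834/481 -168/481 5 3 N
1 120/29 120/61 -7140/1769 -1920/1769 5 2 W
2 15/13 3 -93/26 12/13 6 2 S
3 120/149 120/109 -24420/16241 2400/16241 6 3 E
4 60/37 12/13 -834/481 -168/481 5 3 N
5 120/29 120/61 -7140/1769 -1920/1769 5 2 W
6 15/13 3 -93/26 12/13 6 2 S
final 6 3 E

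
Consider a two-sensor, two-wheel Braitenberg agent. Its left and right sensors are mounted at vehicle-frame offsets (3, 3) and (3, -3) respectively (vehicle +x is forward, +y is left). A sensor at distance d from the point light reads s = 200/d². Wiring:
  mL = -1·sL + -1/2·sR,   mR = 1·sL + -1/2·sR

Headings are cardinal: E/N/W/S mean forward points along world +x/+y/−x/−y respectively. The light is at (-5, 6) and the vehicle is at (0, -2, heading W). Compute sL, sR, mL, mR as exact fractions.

8/5 200/29 -732/145 -268/145

left sensor world pos  = (-3, -5); dL² = 125
right sensor world pos = (-3, 1); dR² = 29
sL = 200/125 = 8/5
sR = 200/29 = 200/29
mL = -1·sL + -1/2·sR = -732/145
mR = 1·sL + -1/2·sR = -268/145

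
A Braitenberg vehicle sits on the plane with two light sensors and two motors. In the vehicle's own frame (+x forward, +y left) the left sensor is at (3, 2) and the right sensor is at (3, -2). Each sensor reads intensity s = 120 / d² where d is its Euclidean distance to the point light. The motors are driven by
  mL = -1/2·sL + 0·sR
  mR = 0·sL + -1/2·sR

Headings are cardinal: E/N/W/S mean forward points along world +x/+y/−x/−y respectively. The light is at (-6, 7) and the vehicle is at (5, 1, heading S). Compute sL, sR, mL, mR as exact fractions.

12/25 20/27 -6/25 -10/27

left sensor world pos  = (7, -2); dL² = 250
right sensor world pos = (3, -2); dR² = 162
sL = 120/250 = 12/25
sR = 120/162 = 20/27
mL = -1/2·sL + 0·sR = -6/25
mR = 0·sL + -1/2·sR = -10/27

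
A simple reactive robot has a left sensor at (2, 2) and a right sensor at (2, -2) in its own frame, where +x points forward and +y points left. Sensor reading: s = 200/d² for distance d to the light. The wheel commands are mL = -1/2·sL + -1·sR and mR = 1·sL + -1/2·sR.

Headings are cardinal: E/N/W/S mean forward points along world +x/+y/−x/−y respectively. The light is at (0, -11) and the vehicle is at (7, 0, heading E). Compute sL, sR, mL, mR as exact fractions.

4/5 100/81 -662/405 74/405

left sensor world pos  = (9, 2); dL² = 250
right sensor world pos = (9, -2); dR² = 162
sL = 200/250 = 4/5
sR = 200/162 = 100/81
mL = -1/2·sL + -1·sR = -662/405
mR = 1·sL + -1/2·sR = 74/405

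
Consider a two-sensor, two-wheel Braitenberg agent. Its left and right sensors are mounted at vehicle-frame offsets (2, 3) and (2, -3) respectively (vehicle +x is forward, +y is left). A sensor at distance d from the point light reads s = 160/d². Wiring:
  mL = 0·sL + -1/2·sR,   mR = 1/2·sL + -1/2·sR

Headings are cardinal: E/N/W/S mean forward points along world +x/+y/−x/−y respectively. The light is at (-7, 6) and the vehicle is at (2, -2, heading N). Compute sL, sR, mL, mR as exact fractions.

left sensor world pos  = (-1, 0); dL² = 72
right sensor world pos = (5, 0); dR² = 180
sL = 160/72 = 20/9
sR = 160/180 = 8/9
mL = 0·sL + -1/2·sR = -4/9
mR = 1/2·sL + -1/2·sR = 2/3

20/9 8/9 -4/9 2/3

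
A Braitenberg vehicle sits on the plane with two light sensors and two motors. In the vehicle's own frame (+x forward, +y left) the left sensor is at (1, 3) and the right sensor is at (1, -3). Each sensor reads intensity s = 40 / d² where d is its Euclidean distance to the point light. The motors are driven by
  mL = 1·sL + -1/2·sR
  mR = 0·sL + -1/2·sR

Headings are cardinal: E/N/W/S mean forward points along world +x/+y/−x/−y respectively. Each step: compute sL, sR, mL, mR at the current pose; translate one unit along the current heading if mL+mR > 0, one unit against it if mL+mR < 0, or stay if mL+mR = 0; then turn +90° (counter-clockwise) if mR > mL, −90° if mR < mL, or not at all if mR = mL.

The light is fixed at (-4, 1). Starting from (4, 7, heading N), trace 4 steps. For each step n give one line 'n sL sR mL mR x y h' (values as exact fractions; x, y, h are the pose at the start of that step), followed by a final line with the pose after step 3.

n=0: pose=(4,7,N); sL=20/37, sR=4/17; mL=266/629, mR=-2/17; mL+mR=192/629 → advance +1; mR−mL=-20/37 → turn -1·90°
n=1: pose=(4,8,E); sL=40/181, sR=40/97; mL=260/17557, mR=-20/97; mL+mR=-3360/17557 → advance -1; mR−mL=-40/181 → turn -1·90°
n=2: pose=(3,8,S); sL=5/17, sR=10/13; mL=-20/221, mR=-5/13; mL+mR=-105/221 → advance -1; mR−mL=-5/17 → turn -1·90°
n=3: pose=(3,9,W); sL=40/61, sR=40/157; mL=5060/9577, mR=-20/157; mL+mR=3840/9577 → advance +1; mR−mL=-40/61 → turn -1·90°

0 20/37 4/17 266/629 -2/17 4 7 N
1 40/181 40/97 260/17557 -20/97 4 8 E
2 5/17 10/13 -20/221 -5/13 3 8 S
3 40/61 40/157 5060/9577 -20/157 3 9 W
final 2 9 N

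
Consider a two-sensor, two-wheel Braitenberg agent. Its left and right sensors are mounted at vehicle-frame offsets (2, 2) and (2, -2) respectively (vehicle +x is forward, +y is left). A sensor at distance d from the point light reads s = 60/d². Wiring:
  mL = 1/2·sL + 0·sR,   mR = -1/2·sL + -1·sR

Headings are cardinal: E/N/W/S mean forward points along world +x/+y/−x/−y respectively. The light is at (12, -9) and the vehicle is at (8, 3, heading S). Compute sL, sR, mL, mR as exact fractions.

left sensor world pos  = (10, 1); dL² = 104
right sensor world pos = (6, 1); dR² = 136
sL = 60/104 = 15/26
sR = 60/136 = 15/34
mL = 1/2·sL + 0·sR = 15/52
mR = -1/2·sL + -1·sR = -645/884

15/26 15/34 15/52 -645/884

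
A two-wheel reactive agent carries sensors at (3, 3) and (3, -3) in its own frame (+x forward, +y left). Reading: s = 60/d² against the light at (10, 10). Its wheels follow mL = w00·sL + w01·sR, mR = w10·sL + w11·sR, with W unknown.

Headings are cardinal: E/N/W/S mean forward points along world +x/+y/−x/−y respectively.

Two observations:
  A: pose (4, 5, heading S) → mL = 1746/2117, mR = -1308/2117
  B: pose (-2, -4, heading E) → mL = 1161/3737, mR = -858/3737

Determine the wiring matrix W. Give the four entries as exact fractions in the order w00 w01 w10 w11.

1/2 1 -1/2 -1/2

obs A: pose=(4,5,S) → sL=60/73, sR=12/29, mL=1746/2117, mR=-1308/2117
obs B: pose=(-2,-4,E) → sL=30/101, sR=6/37, mL=1161/3737, mR=-858/3737
sensor matrix S = [[60/73, 12/29], [30/101, 6/37]]; det S = 82080/7911229
solve [mL_A; mL_B] = S·[w00; w01] and [mR_A; mR_B] = S·[w10; w11]:
  w00 = 1/2, w01 = 1, w10 = -1/2, w11 = -1/2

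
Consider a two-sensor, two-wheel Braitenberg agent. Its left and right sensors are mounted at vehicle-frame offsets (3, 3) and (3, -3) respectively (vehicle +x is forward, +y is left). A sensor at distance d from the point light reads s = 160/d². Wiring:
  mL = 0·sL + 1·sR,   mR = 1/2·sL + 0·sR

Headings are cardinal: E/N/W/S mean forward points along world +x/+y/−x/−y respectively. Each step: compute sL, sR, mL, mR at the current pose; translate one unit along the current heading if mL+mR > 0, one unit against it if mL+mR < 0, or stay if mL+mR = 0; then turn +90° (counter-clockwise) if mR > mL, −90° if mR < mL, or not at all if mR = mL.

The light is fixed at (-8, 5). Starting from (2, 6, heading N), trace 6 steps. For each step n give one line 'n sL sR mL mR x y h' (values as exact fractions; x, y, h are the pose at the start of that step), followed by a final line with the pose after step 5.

n=0: pose=(2,6,N); sL=32/13, sR=32/37; mL=32/37, mR=16/13; mL+mR=1008/481 → advance +1; mR−mL=176/481 → turn +1·90°
n=1: pose=(2,7,W); sL=16/5, sR=80/37; mL=80/37, mR=8/5; mL+mR=696/185 → advance +1; mR−mL=-104/185 → turn -1·90°
n=2: pose=(1,7,N); sL=160/61, sR=160/169; mL=160/169, mR=80/61; mL+mR=23280/10309 → advance +1; mR−mL=3760/10309 → turn +1·90°
n=3: pose=(1,8,W); sL=40/9, sR=20/9; mL=20/9, mR=20/9; mL+mR=40/9 → advance +1; mR−mL=0 → turn +0·90°
n=4: pose=(0,8,W); sL=32/5, sR=160/61; mL=160/61, mR=16/5; mL+mR=1776/305 → advance +1; mR−mL=176/305 → turn +1·90°
n=5: pose=(-1,8,S); sL=8/5, sR=10; mL=10, mR=4/5; mL+mR=54/5 → advance +1; mR−mL=-46/5 → turn -1·90°

0 32/13 32/37 32/37 16/13 2 6 N
1 16/5 80/37 80/37 8/5 2 7 W
2 160/61 160/169 160/169 80/61 1 7 N
3 40/9 20/9 20/9 20/9 1 8 W
4 32/5 160/61 160/61 16/5 0 8 W
5 8/5 10 10 4/5 -1 8 S
final -1 7 W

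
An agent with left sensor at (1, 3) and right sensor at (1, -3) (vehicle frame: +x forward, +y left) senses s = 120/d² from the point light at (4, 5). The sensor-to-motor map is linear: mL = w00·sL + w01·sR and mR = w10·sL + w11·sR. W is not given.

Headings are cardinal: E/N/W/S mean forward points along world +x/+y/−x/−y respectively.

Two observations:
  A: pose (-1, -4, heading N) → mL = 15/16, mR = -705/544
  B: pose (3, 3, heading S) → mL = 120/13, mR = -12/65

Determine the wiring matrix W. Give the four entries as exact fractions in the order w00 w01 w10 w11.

obs A: pose=(-1,-4,N) → sL=15/16, sR=30/17, mL=15/16, mR=-705/544
obs B: pose=(3,3,S) → sL=120/13, sR=24/5, mL=120/13, mR=-12/65
sensor matrix S = [[15/16, 30/17], [120/13, 24/5]]; det S = -5211/442
solve [mL_A; mL_B] = S·[w00; w01] and [mR_A; mR_B] = S·[w10; w11]:
  w00 = 1, w01 = 0, w10 = 1/2, w11 = -1

1 0 1/2 -1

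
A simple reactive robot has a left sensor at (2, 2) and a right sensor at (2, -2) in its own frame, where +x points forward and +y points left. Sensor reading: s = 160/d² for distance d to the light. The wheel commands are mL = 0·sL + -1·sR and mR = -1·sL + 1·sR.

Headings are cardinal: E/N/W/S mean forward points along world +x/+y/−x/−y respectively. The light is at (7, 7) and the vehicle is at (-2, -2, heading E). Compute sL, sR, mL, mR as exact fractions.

left sensor world pos  = (0, 0); dL² = 98
right sensor world pos = (0, -4); dR² = 170
sL = 160/98 = 80/49
sR = 160/170 = 16/17
mL = 0·sL + -1·sR = -16/17
mR = -1·sL + 1·sR = -576/833

80/49 16/17 -16/17 -576/833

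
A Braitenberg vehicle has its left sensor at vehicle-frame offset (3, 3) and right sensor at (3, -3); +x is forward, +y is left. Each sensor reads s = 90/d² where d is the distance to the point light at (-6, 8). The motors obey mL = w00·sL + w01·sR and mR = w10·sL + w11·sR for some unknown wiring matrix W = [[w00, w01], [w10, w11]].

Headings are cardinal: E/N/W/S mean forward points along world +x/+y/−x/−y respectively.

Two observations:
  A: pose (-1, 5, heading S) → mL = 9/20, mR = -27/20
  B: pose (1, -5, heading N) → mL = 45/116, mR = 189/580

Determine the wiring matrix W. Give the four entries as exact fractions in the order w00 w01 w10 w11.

1/2 0 1 -1

obs A: pose=(-1,5,S) → sL=9/10, sR=9/4, mL=9/20, mR=-27/20
obs B: pose=(1,-5,N) → sL=45/58, sR=9/20, mL=45/116, mR=189/580
sensor matrix S = [[9/10, 9/4], [45/58, 9/20]]; det S = -972/725
solve [mL_A; mL_B] = S·[w00; w01] and [mR_A; mR_B] = S·[w10; w11]:
  w00 = 1/2, w01 = 0, w10 = 1, w11 = -1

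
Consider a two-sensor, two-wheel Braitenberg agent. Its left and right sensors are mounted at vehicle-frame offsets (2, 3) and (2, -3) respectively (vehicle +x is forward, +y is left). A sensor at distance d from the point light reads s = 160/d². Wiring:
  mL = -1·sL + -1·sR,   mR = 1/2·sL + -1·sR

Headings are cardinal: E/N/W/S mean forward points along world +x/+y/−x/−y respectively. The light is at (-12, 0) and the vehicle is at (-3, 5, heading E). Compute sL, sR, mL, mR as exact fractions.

32/37 32/25 -1984/925 -784/925

left sensor world pos  = (-1, 8); dL² = 185
right sensor world pos = (-1, 2); dR² = 125
sL = 160/185 = 32/37
sR = 160/125 = 32/25
mL = -1·sL + -1·sR = -1984/925
mR = 1/2·sL + -1·sR = -784/925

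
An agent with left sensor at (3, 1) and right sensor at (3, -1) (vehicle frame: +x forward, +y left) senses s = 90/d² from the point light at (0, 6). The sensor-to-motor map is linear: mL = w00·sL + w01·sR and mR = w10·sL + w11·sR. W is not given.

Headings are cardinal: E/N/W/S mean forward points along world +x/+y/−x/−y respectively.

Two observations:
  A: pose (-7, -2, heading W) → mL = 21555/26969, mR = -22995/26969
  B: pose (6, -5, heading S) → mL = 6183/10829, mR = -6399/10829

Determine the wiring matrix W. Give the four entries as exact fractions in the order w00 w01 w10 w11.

obs A: pose=(-7,-2,W) → sL=90/181, sR=90/149, mL=21555/26969, mR=-22995/26969
obs B: pose=(6,-5,S) → sL=18/49, sR=90/221, mL=6183/10829, mR=-6399/10829
sensor matrix S = [[90/181, 90/149], [18/49, 90/221]]; det S = -5663520/292047301
solve [mL_A; mL_B] = S·[w00; w01] and [mR_A; mR_B] = S·[w10; w11]:
  w00 = 1, w01 = 1/2, w10 = -1/2, w11 = -1

1 1/2 -1/2 -1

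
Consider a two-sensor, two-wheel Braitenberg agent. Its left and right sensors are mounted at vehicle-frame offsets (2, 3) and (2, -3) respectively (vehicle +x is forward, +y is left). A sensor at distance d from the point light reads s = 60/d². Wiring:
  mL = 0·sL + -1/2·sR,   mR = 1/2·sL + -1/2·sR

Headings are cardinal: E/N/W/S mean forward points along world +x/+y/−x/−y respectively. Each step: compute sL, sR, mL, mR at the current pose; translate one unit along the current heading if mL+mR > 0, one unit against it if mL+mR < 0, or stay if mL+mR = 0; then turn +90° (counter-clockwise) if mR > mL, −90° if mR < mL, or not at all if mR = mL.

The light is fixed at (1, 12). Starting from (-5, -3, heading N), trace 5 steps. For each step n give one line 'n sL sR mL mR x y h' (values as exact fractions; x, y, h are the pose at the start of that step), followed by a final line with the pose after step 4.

n=0: pose=(-5,-3,N); sL=6/25, sR=30/89; mL=-15/89, mR=-108/2225; mL+mR=-483/2225 → advance -1; mR−mL=3/25 → turn +1·90°
n=1: pose=(-5,-4,W); sL=12/85, sR=60/233; mL=-30/233, mR=-1152/19805; mL+mR=-3702/19805 → advance -1; mR−mL=6/85 → turn +1·90°
n=2: pose=(-4,-4,S); sL=15/82, sR=15/97; mL=-15/194, mR=225/15908; mL+mR=-1005/15908 → advance -1; mR−mL=15/164 → turn +1·90°
n=3: pose=(-4,-3,E); sL=20/51, sR=20/111; mL=-10/111, mR=200/1887; mL+mR=10/629 → advance +1; mR−mL=10/51 → turn +1·90°
n=4: pose=(-3,-3,N); sL=30/109, sR=6/17; mL=-3/17, mR=-72/1853; mL+mR=-399/1853 → advance -1; mR−mL=15/109 → turn +1·90°

0 6/25 30/89 -15/89 -108/2225 -5 -3 N
1 12/85 60/233 -30/233 -1152/19805 -5 -4 W
2 15/82 15/97 -15/194 225/15908 -4 -4 S
3 20/51 20/111 -10/111 200/1887 -4 -3 E
4 30/109 6/17 -3/17 -72/1853 -3 -3 N
final -3 -4 W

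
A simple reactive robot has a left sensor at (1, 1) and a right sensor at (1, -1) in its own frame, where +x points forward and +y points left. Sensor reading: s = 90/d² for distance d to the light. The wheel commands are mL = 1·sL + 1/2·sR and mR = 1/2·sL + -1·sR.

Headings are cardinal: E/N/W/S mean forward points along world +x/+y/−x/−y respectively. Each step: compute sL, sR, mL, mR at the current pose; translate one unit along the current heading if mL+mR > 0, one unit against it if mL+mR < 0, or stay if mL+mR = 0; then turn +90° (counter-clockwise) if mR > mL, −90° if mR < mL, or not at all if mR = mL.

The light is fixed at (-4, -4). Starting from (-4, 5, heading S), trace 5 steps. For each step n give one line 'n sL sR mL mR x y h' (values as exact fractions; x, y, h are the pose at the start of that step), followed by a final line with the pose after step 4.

0 18/13 18/13 27/13 -9/13 -4 5 S
1 9/5 45/41 963/410 -81/410 -4 4 W
2 18/17 10/9 247/153 -89/153 -5 4 N
3 9/10 45/32 513/320 -153/160 -5 5 E
4 18/13 18/13 27/13 -9/13 -4 5 S
final -4 4 W

n=0: pose=(-4,5,S); sL=18/13, sR=18/13; mL=27/13, mR=-9/13; mL+mR=18/13 → advance +1; mR−mL=-36/13 → turn -1·90°
n=1: pose=(-4,4,W); sL=9/5, sR=45/41; mL=963/410, mR=-81/410; mL+mR=441/205 → advance +1; mR−mL=-522/205 → turn -1·90°
n=2: pose=(-5,4,N); sL=18/17, sR=10/9; mL=247/153, mR=-89/153; mL+mR=158/153 → advance +1; mR−mL=-112/51 → turn -1·90°
n=3: pose=(-5,5,E); sL=9/10, sR=45/32; mL=513/320, mR=-153/160; mL+mR=207/320 → advance +1; mR−mL=-819/320 → turn -1·90°
n=4: pose=(-4,5,S); sL=18/13, sR=18/13; mL=27/13, mR=-9/13; mL+mR=18/13 → advance +1; mR−mL=-36/13 → turn -1·90°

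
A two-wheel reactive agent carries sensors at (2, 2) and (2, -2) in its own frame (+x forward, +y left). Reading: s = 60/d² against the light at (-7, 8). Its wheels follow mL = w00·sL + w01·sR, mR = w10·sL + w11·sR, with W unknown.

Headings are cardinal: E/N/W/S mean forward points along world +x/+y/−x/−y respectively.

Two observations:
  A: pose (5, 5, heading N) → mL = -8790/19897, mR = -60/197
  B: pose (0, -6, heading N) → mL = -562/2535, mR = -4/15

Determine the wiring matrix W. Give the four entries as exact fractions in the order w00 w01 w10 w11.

obs A: pose=(5,5,N) → sL=60/101, sR=60/197, mL=-8790/19897, mR=-60/197
obs B: pose=(0,-6,N) → sL=60/169, sR=4/15, mL=-562/2535, mR=-4/15
sensor matrix S = [[60/101, 60/197], [60/169, 4/15]]; det S = 169088/3362593
solve [mL_A; mL_B] = S·[w00; w01] and [mR_A; mR_B] = S·[w10; w11]:
  w00 = -1, w01 = 1/2, w10 = 0, w11 = -1

-1 1/2 0 -1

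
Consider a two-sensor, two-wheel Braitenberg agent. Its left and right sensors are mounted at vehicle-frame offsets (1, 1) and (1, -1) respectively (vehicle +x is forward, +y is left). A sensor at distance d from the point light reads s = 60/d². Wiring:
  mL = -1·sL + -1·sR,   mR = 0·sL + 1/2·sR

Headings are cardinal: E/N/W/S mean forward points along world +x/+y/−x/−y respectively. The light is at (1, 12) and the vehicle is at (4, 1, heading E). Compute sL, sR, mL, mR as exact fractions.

15/29 3/8 -207/232 3/16

left sensor world pos  = (5, 2); dL² = 116
right sensor world pos = (5, 0); dR² = 160
sL = 60/116 = 15/29
sR = 60/160 = 3/8
mL = -1·sL + -1·sR = -207/232
mR = 0·sL + 1/2·sR = 3/16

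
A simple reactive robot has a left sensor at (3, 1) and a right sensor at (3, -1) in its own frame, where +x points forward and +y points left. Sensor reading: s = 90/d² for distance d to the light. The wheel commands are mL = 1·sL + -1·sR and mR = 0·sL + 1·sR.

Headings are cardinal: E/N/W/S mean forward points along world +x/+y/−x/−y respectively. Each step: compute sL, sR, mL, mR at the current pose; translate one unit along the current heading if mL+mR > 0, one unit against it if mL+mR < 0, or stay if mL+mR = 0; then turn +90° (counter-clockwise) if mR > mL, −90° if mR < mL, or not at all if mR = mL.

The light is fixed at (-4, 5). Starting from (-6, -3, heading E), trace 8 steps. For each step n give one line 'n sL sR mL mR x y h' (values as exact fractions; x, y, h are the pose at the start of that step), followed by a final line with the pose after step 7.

0 9/5 45/41 144/205 45/41 -6 -3 E
1 90/29 18/5 -72/145 18/5 -5 -3 N
2 9/8 45/26 -63/104 45/26 -5 -2 W
3 90/101 90/109 720/11009 90/109 -6 -2 S
4 9/5 45/41 144/205 45/41 -6 -3 E
5 90/29 18/5 -72/145 18/5 -5 -3 N
6 9/8 45/26 -63/104 45/26 -5 -2 W
7 90/101 90/109 720/11009 90/109 -6 -2 S
final -6 -3 E

n=0: pose=(-6,-3,E); sL=9/5, sR=45/41; mL=144/205, mR=45/41; mL+mR=9/5 → advance +1; mR−mL=81/205 → turn +1·90°
n=1: pose=(-5,-3,N); sL=90/29, sR=18/5; mL=-72/145, mR=18/5; mL+mR=90/29 → advance +1; mR−mL=594/145 → turn +1·90°
n=2: pose=(-5,-2,W); sL=9/8, sR=45/26; mL=-63/104, mR=45/26; mL+mR=9/8 → advance +1; mR−mL=243/104 → turn +1·90°
n=3: pose=(-6,-2,S); sL=90/101, sR=90/109; mL=720/11009, mR=90/109; mL+mR=90/101 → advance +1; mR−mL=8370/11009 → turn +1·90°
n=4: pose=(-6,-3,E); sL=9/5, sR=45/41; mL=144/205, mR=45/41; mL+mR=9/5 → advance +1; mR−mL=81/205 → turn +1·90°
n=5: pose=(-5,-3,N); sL=90/29, sR=18/5; mL=-72/145, mR=18/5; mL+mR=90/29 → advance +1; mR−mL=594/145 → turn +1·90°
n=6: pose=(-5,-2,W); sL=9/8, sR=45/26; mL=-63/104, mR=45/26; mL+mR=9/8 → advance +1; mR−mL=243/104 → turn +1·90°
n=7: pose=(-6,-2,S); sL=90/101, sR=90/109; mL=720/11009, mR=90/109; mL+mR=90/101 → advance +1; mR−mL=8370/11009 → turn +1·90°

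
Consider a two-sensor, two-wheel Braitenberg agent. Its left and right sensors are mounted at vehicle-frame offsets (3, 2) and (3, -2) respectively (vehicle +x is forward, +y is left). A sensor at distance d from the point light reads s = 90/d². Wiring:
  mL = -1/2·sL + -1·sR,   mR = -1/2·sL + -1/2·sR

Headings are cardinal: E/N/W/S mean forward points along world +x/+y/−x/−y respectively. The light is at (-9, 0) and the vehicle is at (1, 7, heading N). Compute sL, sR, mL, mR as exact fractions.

45/82 45/122 -6435/10004 -2295/5002

left sensor world pos  = (-1, 10); dL² = 164
right sensor world pos = (3, 10); dR² = 244
sL = 90/164 = 45/82
sR = 90/244 = 45/122
mL = -1/2·sL + -1·sR = -6435/10004
mR = -1/2·sL + -1/2·sR = -2295/5002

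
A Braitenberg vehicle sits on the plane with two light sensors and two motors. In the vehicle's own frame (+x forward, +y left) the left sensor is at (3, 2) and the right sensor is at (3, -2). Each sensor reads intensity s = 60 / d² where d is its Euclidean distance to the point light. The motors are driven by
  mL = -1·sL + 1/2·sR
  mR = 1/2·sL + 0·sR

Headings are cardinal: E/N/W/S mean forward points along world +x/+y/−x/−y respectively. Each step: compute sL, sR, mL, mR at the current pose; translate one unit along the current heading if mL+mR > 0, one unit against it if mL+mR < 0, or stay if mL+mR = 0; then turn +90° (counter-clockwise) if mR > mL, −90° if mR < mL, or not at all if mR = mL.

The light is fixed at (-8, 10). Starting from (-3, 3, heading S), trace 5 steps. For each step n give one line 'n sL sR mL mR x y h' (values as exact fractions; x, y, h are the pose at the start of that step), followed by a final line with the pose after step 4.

n=0: pose=(-3,3,S); sL=60/149, sR=60/109; mL=-2070/16241, mR=30/149; mL+mR=1200/16241 → advance +1; mR−mL=5340/16241 → turn +1·90°
n=1: pose=(-3,2,E); sL=3/5, sR=15/41; mL=-171/410, mR=3/10; mL+mR=-24/205 → advance -1; mR−mL=147/205 → turn +1·90°
n=2: pose=(-4,2,N); sL=60/29, sR=60/61; mL=-2790/1769, mR=30/29; mL+mR=-960/1769 → advance -1; mR−mL=4620/1769 → turn +1·90°
n=3: pose=(-4,1,W); sL=30/61, sR=6/5; mL=33/305, mR=15/61; mL+mR=108/305 → advance +1; mR−mL=42/305 → turn +1·90°
n=4: pose=(-5,1,S); sL=60/169, sR=12/29; mL=-726/4901, mR=30/169; mL+mR=144/4901 → advance +1; mR−mL=1596/4901 → turn +1·90°

0 60/149 60/109 -2070/16241 30/149 -3 3 S
1 3/5 15/41 -171/410 3/10 -3 2 E
2 60/29 60/61 -2790/1769 30/29 -4 2 N
3 30/61 6/5 33/305 15/61 -4 1 W
4 60/169 12/29 -726/4901 30/169 -5 1 S
final -5 0 E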